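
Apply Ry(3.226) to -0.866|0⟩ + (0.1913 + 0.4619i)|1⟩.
(-0.1546 - 0.4615i)|0⟩ + (-0.8733 - 0.01949i)|1⟩

Ry(3.226) = [[cos(θ/2), −sin(θ/2)], [sin(θ/2), cos(θ/2)]]; θ = 3.226, cos(θ/2) ≈ -0.0421911, sin(θ/2) ≈ 0.99911.
With a = amp(|0⟩) = -0.866 and b = amp(|1⟩) = (0.1913 + 0.4619i):
new amp(|0⟩) = (-0.0421911)·a + (-0.99911)·b = (-0.1546 - 0.4615i)
new amp(|1⟩) = (0.99911)·a + (-0.0421911)·b = (-0.8733 - 0.01949i)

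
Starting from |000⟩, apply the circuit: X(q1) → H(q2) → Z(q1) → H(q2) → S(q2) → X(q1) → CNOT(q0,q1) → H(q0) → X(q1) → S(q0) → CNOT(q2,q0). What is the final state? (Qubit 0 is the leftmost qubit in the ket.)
-1/√2|010⟩ - (1/√2)i|110⟩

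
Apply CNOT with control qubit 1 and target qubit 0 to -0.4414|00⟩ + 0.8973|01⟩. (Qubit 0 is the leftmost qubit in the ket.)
-0.4414|00⟩ + 0.8973|11⟩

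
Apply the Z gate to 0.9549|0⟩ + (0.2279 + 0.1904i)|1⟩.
0.9549|0⟩ + (-0.2279 - 0.1904i)|1⟩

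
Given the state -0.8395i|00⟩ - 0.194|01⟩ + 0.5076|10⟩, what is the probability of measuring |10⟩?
0.2577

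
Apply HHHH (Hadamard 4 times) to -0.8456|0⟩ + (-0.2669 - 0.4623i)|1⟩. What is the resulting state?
-0.8456|0⟩ + (-0.2669 - 0.4623i)|1⟩

H² = I, so an even number of Hadamards cancels: H^4 = I and the state is unchanged.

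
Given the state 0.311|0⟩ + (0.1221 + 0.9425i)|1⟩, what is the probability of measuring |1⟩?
0.9032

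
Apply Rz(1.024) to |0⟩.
(0.8718 - 0.4899i)|0⟩

Rz(1.024) = [[e^(−iθ/2), 0], [0, e^(iθ/2)]] with e^(±iθ/2) = cos(θ/2) ± i·sin(θ/2); θ = 1.024, cos(θ/2) ≈ 0.871766, sin(θ/2) ≈ 0.489922.
With a = amp(|0⟩) = 1 and b = amp(|1⟩) = 0:
new amp(|0⟩) = (0.871766 - 0.489922i)·a = (0.8718 - 0.4899i)
new amp(|1⟩) = (0.871766 + 0.489922i)·b = 0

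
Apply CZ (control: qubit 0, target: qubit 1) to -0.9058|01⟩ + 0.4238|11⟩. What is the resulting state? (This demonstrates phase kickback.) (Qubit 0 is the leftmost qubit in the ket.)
-0.9058|01⟩ - 0.4238|11⟩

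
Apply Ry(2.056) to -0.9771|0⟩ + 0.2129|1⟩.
-0.687|0⟩ - 0.7267|1⟩

Ry(2.056) = [[cos(θ/2), −sin(θ/2)], [sin(θ/2), cos(θ/2)]]; θ = 2.056, cos(θ/2) ≈ 0.516532, sin(θ/2) ≈ 0.856268.
With a = amp(|0⟩) = -0.9771 and b = amp(|1⟩) = 0.2129:
new amp(|0⟩) = (0.516532)·a + (-0.856268)·b = -0.687
new amp(|1⟩) = (0.856268)·a + (0.516532)·b = -0.7267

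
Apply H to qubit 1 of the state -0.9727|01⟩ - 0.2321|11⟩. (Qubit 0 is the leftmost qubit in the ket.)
-0.6878|00⟩ + 0.6878|01⟩ - 0.1641|10⟩ + 0.1641|11⟩

H on qubit 1 mixes each pair of kets that differ only in qubit 1: amplitudes (a, b) of (|…0…⟩, |…1…⟩) become ((a + b)/√2, (a − b)/√2). Kets absent from the input have amplitude 0.
(|00⟩, |01⟩): (a, b) = (0, -0.9727) → (-0.6878, 0.6878)
(|10⟩, |11⟩): (a, b) = (0, -0.2321) → (-0.1641, 0.1641)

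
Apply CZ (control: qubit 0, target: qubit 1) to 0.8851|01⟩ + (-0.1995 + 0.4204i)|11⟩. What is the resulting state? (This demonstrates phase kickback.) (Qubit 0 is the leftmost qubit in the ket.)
0.8851|01⟩ + (0.1995 - 0.4204i)|11⟩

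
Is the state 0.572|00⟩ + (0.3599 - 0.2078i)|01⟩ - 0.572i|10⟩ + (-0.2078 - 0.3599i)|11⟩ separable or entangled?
Separable

Writing the state as a|00⟩ + b|01⟩ + c|10⟩ + d|11⟩, it is a product state iff ad − bc = 0.
Here (a, b, c, d) = (0.572, (0.3599 - 0.2078i), -0.572i, (-0.2078 - 0.3599i)): ad − bc = (0.572)(-0.2078 - 0.3599i) − (0.3599 - 0.2078i)(-0.572i) = 0, so the state is separable.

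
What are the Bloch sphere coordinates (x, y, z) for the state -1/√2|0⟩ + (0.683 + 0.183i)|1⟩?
(-0.9659, -0.2588, 0.000022)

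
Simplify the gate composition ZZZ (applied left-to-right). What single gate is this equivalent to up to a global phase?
Z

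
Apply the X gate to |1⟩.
|0⟩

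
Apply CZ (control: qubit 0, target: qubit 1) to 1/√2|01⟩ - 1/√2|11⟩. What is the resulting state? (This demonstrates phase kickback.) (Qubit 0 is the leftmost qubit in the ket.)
1/√2|01⟩ + 1/√2|11⟩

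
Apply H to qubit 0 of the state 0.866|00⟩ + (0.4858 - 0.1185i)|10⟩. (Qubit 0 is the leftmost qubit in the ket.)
(0.9559 - 0.08379i)|00⟩ + (0.2688 + 0.08379i)|10⟩

H on qubit 0 mixes each pair of kets that differ only in qubit 0: amplitudes (a, b) of (|…0…⟩, |…1…⟩) become ((a + b)/√2, (a − b)/√2). Kets absent from the input have amplitude 0.
(|00⟩, |10⟩): (a, b) = (0.866, (0.4858 - 0.1185i)) → ((0.9559 - 0.08379i), (0.2688 + 0.08379i))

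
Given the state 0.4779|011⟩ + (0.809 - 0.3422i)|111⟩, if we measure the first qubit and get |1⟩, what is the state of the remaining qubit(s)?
(0.921 - 0.3896i)|11⟩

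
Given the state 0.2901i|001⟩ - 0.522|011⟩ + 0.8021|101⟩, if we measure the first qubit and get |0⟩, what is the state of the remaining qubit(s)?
0.4858i|01⟩ - 0.8741|11⟩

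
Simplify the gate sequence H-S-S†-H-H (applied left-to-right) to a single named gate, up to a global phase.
H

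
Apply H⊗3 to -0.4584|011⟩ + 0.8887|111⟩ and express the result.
0.1521|000⟩ - 0.1521|001⟩ - 0.1521|010⟩ + 0.1521|011⟩ - 0.4763|100⟩ + 0.4763|101⟩ + 0.4763|110⟩ - 0.4763|111⟩

H⊗3 gives amp(|y⟩) = (1/2√2) Σ_x (−1)^(x·y) amp(|x⟩), where x·y is the number of positions in which both x and y have a 1.
|000⟩: (-0.4584 + 0.8887)/(2√2) = 0.1521
|001⟩: (0.4584 - 0.8887)/(2√2) = -0.1521
|010⟩: (0.4584 - 0.8887)/(2√2) = -0.1521
|011⟩: (-0.4584 + 0.8887)/(2√2) = 0.1521
|100⟩: (-0.4584 - 0.8887)/(2√2) = -0.4763
|101⟩: (0.4584 + 0.8887)/(2√2) = 0.4763
|110⟩: (0.4584 + 0.8887)/(2√2) = 0.4763
|111⟩: (-0.4584 - 0.8887)/(2√2) = -0.4763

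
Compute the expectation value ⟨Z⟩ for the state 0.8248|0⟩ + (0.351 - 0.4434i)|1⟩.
0.3605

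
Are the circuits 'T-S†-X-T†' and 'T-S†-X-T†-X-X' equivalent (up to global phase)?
Yes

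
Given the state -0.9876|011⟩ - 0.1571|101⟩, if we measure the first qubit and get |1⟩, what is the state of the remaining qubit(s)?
-|01⟩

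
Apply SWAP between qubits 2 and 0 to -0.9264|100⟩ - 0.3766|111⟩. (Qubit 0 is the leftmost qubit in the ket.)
-0.9264|001⟩ - 0.3766|111⟩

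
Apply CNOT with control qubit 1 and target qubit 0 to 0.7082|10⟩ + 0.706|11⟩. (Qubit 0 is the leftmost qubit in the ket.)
0.706|01⟩ + 0.7082|10⟩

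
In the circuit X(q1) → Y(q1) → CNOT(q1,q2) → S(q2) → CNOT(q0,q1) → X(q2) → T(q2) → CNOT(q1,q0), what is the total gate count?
8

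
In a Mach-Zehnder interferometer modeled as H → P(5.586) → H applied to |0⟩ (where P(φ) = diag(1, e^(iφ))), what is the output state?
(0.8833 - 0.321i)|0⟩ + (0.1167 + 0.321i)|1⟩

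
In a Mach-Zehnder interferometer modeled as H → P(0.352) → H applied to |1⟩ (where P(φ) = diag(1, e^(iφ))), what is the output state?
(0.03066 - 0.1724i)|0⟩ + (0.9693 + 0.1724i)|1⟩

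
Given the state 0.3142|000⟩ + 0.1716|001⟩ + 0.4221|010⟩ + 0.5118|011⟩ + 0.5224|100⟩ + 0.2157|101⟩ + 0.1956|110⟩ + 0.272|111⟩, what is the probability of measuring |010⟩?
0.1782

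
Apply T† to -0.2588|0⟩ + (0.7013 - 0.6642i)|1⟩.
-0.2588|0⟩ + (0.02623 - 0.9656i)|1⟩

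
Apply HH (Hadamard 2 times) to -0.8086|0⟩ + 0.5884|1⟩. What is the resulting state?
-0.8086|0⟩ + 0.5884|1⟩

H² = I, so an even number of Hadamards cancels: H^2 = I and the state is unchanged.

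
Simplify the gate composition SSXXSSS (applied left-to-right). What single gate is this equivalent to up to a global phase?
S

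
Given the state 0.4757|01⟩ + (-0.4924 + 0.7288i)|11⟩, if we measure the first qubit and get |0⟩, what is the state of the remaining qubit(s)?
|1⟩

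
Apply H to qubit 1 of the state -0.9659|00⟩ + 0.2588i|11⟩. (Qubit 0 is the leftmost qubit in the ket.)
-0.683|00⟩ - 0.683|01⟩ + 0.183i|10⟩ - 0.183i|11⟩

H on qubit 1 mixes each pair of kets that differ only in qubit 1: amplitudes (a, b) of (|…0…⟩, |…1…⟩) become ((a + b)/√2, (a − b)/√2). Kets absent from the input have amplitude 0.
(|00⟩, |01⟩): (a, b) = (-0.9659, 0) → (-0.683, -0.683)
(|10⟩, |11⟩): (a, b) = (0, 0.2588i) → (0.183i, -0.183i)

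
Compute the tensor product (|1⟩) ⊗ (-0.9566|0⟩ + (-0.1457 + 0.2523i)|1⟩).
-0.9566|10⟩ + (-0.1457 + 0.2523i)|11⟩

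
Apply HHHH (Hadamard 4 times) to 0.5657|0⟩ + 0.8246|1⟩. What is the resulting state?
0.5657|0⟩ + 0.8246|1⟩

H² = I, so an even number of Hadamards cancels: H^4 = I and the state is unchanged.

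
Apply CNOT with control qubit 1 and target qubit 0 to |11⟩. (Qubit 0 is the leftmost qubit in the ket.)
|01⟩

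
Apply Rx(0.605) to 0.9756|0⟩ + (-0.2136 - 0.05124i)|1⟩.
(0.916 + 0.06363i)|0⟩ + (-0.2039 - 0.3396i)|1⟩

Rx(0.605) = [[cos(θ/2), −i·sin(θ/2)], [−i·sin(θ/2), cos(θ/2)]]; θ = 0.605, cos(θ/2) ≈ 0.954595, sin(θ/2) ≈ 0.297908.
With a = amp(|0⟩) = 0.9756 and b = amp(|1⟩) = (-0.2136 - 0.05124i):
new amp(|0⟩) = (0.954595)·a + (-0.297908i)·b = (0.916 + 0.06363i)
new amp(|1⟩) = (-0.297908i)·a + (0.954595)·b = (-0.2039 - 0.3396i)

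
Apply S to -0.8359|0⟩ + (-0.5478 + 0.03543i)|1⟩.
-0.8359|0⟩ + (-0.03543 - 0.5478i)|1⟩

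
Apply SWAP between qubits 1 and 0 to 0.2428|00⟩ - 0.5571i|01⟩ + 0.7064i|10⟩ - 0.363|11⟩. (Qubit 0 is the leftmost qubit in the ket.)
0.2428|00⟩ + 0.7064i|01⟩ - 0.5571i|10⟩ - 0.363|11⟩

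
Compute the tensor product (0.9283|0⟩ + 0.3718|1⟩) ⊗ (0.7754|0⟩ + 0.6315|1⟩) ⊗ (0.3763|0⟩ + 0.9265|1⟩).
0.2709|000⟩ + 0.6669|001⟩ + 0.2206|010⟩ + 0.5431|011⟩ + 0.1085|100⟩ + 0.2671|101⟩ + 0.08835|110⟩ + 0.2175|111⟩

amp(|b₁b₂…⟩) = product of the factor amplitudes for bits b₁, b₂, …; only kets whose every factor amplitude is nonzero survive.
|000⟩: (0.9283)(0.7754)(0.3763) = 0.2709
|001⟩: (0.9283)(0.7754)(0.9265) = 0.6669
|010⟩: (0.9283)(0.6315)(0.3763) = 0.2206
|011⟩: (0.9283)(0.6315)(0.9265) = 0.5431
|100⟩: (0.3718)(0.7754)(0.3763) = 0.1085
|101⟩: (0.3718)(0.7754)(0.9265) = 0.2671
|110⟩: (0.3718)(0.6315)(0.3763) = 0.08835
|111⟩: (0.3718)(0.6315)(0.9265) = 0.2175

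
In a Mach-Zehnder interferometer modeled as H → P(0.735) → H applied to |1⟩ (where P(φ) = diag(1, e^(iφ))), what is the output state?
(0.1291 - 0.3353i)|0⟩ + (0.8709 + 0.3353i)|1⟩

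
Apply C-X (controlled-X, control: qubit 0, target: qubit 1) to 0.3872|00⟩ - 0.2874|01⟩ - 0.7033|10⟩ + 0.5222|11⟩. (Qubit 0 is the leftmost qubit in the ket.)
0.3872|00⟩ - 0.2874|01⟩ + 0.5222|10⟩ - 0.7033|11⟩

C-X leaves the control-|0⟩ kets |00⟩, |01⟩ unchanged and applies X to qubit 1 on the control-|1⟩ pair (|10⟩, |11⟩).
X = [[0, 1], [1, 0]].
With a = amp(|10⟩) = -0.7033 and b = amp(|11⟩) = 0.5222:
new amp(|10⟩) = (1)·b = 0.5222
new amp(|11⟩) = (1)·a = -0.7033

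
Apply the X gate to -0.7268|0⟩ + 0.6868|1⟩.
0.6868|0⟩ - 0.7268|1⟩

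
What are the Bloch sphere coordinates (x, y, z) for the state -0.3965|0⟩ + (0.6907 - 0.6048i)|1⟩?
(-0.5477, 0.4796, -0.6856)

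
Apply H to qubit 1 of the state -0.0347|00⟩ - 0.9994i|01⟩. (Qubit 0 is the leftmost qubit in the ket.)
(-0.02454 - 0.7067i)|00⟩ + (-0.02454 + 0.7067i)|01⟩

H on qubit 1 mixes each pair of kets that differ only in qubit 1: amplitudes (a, b) of (|…0…⟩, |…1…⟩) become ((a + b)/√2, (a − b)/√2). Kets absent from the input have amplitude 0.
(|00⟩, |01⟩): (a, b) = (-0.0347, -0.9994i) → ((-0.02454 - 0.7067i), (-0.02454 + 0.7067i))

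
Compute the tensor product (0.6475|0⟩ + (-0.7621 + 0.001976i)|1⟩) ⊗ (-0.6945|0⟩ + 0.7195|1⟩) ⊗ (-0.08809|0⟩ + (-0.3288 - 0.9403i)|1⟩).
0.03961|000⟩ + (0.1479 + 0.4228i)|001⟩ - 0.04104|010⟩ + (-0.1532 - 0.4381i)|011⟩ + (-0.04662 + 0.0001209i)|100⟩ + (-0.1753 - 0.4972i)|101⟩ + (0.0483 - 0.0001252i)|110⟩ + (0.1816 + 0.5151i)|111⟩

amp(|b₁b₂…⟩) = product of the factor amplitudes for bits b₁, b₂, …; only kets whose every factor amplitude is nonzero survive.
|000⟩: (0.6475)(-0.6945)(-0.08809) = 0.03961
|001⟩: (0.6475)(-0.6945)(-0.3288 - 0.9403i) = (0.1479 + 0.4228i)
|010⟩: (0.6475)(0.7195)(-0.08809) = -0.04104
|011⟩: (0.6475)(0.7195)(-0.3288 - 0.9403i) = (-0.1532 - 0.4381i)
|100⟩: (-0.7621 + 0.001976i)(-0.6945)(-0.08809) = (-0.04662 + 0.0001209i)
|101⟩: (-0.7621 + 0.001976i)(-0.6945)(-0.3288 - 0.9403i) = (-0.1753 - 0.4972i)
|110⟩: (-0.7621 + 0.001976i)(0.7195)(-0.08809) = (0.0483 - 0.0001252i)
|111⟩: (-0.7621 + 0.001976i)(0.7195)(-0.3288 - 0.9403i) = (0.1816 + 0.5151i)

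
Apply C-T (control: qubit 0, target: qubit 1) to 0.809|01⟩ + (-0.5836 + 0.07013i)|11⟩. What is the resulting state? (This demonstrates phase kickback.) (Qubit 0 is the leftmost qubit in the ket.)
0.809|01⟩ + (-0.4623 - 0.3631i)|11⟩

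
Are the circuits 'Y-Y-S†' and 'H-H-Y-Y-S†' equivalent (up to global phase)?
Yes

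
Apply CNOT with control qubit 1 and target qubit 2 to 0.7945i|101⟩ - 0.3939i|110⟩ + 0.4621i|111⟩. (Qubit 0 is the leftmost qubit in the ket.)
0.7945i|101⟩ + 0.4621i|110⟩ - 0.3939i|111⟩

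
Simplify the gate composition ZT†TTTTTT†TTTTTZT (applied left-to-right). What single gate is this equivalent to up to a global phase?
T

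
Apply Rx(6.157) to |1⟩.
-0.06305i|0⟩ - 0.998|1⟩

Rx(6.157) = [[cos(θ/2), −i·sin(θ/2)], [−i·sin(θ/2), cos(θ/2)]]; θ = 6.157, cos(θ/2) ≈ -0.99801, sin(θ/2) ≈ 0.0630508.
With a = amp(|0⟩) = 0 and b = amp(|1⟩) = 1:
new amp(|0⟩) = (-0.99801)·a + (-0.0630508i)·b = -0.06305i
new amp(|1⟩) = (-0.0630508i)·a + (-0.99801)·b = -0.998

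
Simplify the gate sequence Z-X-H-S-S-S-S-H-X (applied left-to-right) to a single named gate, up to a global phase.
Z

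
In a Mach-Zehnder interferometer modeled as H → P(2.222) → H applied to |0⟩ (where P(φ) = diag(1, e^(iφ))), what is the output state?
(0.1969 + 0.3977i)|0⟩ + (0.8031 - 0.3977i)|1⟩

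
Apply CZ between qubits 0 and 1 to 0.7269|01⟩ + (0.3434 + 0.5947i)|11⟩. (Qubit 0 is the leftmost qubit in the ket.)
0.7269|01⟩ + (-0.3434 - 0.5947i)|11⟩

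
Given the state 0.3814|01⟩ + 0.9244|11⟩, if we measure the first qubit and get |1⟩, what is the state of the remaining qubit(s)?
|1⟩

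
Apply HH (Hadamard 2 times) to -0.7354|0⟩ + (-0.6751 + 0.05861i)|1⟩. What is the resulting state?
-0.7354|0⟩ + (-0.6751 + 0.05861i)|1⟩

H² = I, so an even number of Hadamards cancels: H^2 = I and the state is unchanged.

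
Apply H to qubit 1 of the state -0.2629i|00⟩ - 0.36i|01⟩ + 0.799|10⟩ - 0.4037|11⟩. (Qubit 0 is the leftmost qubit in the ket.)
-0.4405i|00⟩ + 0.06866i|01⟩ + 0.2795|10⟩ + 0.8504|11⟩

H on qubit 1 mixes each pair of kets that differ only in qubit 1: amplitudes (a, b) of (|…0…⟩, |…1…⟩) become ((a + b)/√2, (a − b)/√2). Kets absent from the input have amplitude 0.
(|00⟩, |01⟩): (a, b) = (-0.2629i, -0.36i) → (-0.4405i, 0.06866i)
(|10⟩, |11⟩): (a, b) = (0.799, -0.4037) → (0.2795, 0.8504)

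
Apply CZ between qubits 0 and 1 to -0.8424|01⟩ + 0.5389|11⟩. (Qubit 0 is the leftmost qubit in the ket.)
-0.8424|01⟩ - 0.5389|11⟩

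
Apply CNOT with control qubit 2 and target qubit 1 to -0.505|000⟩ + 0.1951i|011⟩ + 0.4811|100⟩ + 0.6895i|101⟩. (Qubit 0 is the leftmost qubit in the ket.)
-0.505|000⟩ + 0.1951i|001⟩ + 0.4811|100⟩ + 0.6895i|111⟩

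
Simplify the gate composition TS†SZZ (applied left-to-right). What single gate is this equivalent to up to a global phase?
T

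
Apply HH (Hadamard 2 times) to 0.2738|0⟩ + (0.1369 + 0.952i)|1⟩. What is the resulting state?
0.2738|0⟩ + (0.1369 + 0.952i)|1⟩

H² = I, so an even number of Hadamards cancels: H^2 = I and the state is unchanged.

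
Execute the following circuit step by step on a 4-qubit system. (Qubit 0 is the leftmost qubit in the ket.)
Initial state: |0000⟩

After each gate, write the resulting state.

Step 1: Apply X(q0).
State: |1000⟩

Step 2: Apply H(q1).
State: 1/√2|1000⟩ + 1/√2|1100⟩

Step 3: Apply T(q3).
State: 1/√2|1000⟩ + 1/√2|1100⟩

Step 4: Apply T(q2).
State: 1/√2|1000⟩ + 1/√2|1100⟩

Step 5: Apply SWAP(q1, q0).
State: 1/√2|0100⟩ + 1/√2|1100⟩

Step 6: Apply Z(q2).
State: 1/√2|0100⟩ + 1/√2|1100⟩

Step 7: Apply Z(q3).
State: 1/√2|0100⟩ + 1/√2|1100⟩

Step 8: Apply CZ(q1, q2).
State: 1/√2|0100⟩ + 1/√2|1100⟩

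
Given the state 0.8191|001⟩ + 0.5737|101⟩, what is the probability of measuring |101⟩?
0.3291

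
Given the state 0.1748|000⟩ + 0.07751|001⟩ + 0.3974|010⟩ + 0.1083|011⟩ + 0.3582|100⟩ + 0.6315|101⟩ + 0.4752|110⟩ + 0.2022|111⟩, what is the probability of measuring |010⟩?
0.1579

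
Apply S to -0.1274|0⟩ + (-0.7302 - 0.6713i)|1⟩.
-0.1274|0⟩ + (0.6713 - 0.7302i)|1⟩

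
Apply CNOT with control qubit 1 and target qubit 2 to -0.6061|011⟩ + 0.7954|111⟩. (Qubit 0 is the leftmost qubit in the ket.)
-0.6061|010⟩ + 0.7954|110⟩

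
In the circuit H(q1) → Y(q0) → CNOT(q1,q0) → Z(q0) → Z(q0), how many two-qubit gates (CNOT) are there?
1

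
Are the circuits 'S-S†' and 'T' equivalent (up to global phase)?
No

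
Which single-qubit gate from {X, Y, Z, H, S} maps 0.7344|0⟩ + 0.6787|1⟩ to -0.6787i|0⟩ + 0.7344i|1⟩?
Y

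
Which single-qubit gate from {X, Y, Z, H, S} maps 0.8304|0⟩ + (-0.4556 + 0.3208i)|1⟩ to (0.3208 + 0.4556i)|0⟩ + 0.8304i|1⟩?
Y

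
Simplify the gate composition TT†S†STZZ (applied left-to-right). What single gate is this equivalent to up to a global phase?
T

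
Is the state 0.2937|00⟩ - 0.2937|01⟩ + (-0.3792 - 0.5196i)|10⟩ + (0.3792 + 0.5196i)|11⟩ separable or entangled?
Separable

Writing the state as a|00⟩ + b|01⟩ + c|10⟩ + d|11⟩, it is a product state iff ad − bc = 0.
Here (a, b, c, d) = (0.2937, -0.2937, (-0.3792 - 0.5196i), (0.3792 + 0.5196i)): ad − bc = (0.2937)(0.3792 + 0.5196i) − (-0.2937)(-0.3792 - 0.5196i) = 0, so the state is separable.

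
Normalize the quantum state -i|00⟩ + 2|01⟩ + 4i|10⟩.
-0.2182i|00⟩ + 0.4364|01⟩ + 0.8729i|10⟩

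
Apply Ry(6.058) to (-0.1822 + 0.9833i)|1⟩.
(0.02047 - 0.1105i)|0⟩ + (0.181 - 0.9771i)|1⟩

Ry(6.058) = [[cos(θ/2), −sin(θ/2)], [sin(θ/2), cos(θ/2)]]; θ = 6.058, cos(θ/2) ≈ -0.993668, sin(θ/2) ≈ 0.112355.
With a = amp(|0⟩) = 0 and b = amp(|1⟩) = (-0.1822 + 0.9833i):
new amp(|0⟩) = (-0.993668)·a + (-0.112355)·b = (0.02047 - 0.1105i)
new amp(|1⟩) = (0.112355)·a + (-0.993668)·b = (0.181 - 0.9771i)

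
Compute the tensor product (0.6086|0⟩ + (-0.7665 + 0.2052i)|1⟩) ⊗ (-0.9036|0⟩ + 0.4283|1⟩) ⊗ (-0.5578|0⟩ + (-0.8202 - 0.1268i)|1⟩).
0.3068|000⟩ + (0.4511 + 0.06973i)|001⟩ - 0.1454|010⟩ + (-0.2138 - 0.03305i)|011⟩ + (-0.3863 + 0.1034i)|100⟩ + (-0.5916 + 0.06426i)|101⟩ + (0.1831 - 0.04902i)|110⟩ + (0.2804 - 0.03046i)|111⟩

amp(|b₁b₂…⟩) = product of the factor amplitudes for bits b₁, b₂, …; only kets whose every factor amplitude is nonzero survive.
|000⟩: (0.6086)(-0.9036)(-0.5578) = 0.3068
|001⟩: (0.6086)(-0.9036)(-0.8202 - 0.1268i) = (0.4511 + 0.06973i)
|010⟩: (0.6086)(0.4283)(-0.5578) = -0.1454
|011⟩: (0.6086)(0.4283)(-0.8202 - 0.1268i) = (-0.2138 - 0.03305i)
|100⟩: (-0.7665 + 0.2052i)(-0.9036)(-0.5578) = (-0.3863 + 0.1034i)
|101⟩: (-0.7665 + 0.2052i)(-0.9036)(-0.8202 - 0.1268i) = (-0.5916 + 0.06426i)
|110⟩: (-0.7665 + 0.2052i)(0.4283)(-0.5578) = (0.1831 - 0.04902i)
|111⟩: (-0.7665 + 0.2052i)(0.4283)(-0.8202 - 0.1268i) = (0.2804 - 0.03046i)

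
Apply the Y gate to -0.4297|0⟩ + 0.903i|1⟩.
0.903|0⟩ - 0.4297i|1⟩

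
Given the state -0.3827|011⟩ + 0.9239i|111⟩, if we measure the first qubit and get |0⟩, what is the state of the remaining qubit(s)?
-|11⟩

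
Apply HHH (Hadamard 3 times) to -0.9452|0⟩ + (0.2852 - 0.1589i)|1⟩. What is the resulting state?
(-0.4667 - 0.1124i)|0⟩ + (-0.87 + 0.1124i)|1⟩

H² = I, so H^3 = H: a single Hadamard. With (a, b) = (-0.9452, (0.2852 - 0.1589i)), H gives ((a + b)/√2, (a − b)/√2) = ((-0.4667 - 0.1124i), (-0.87 + 0.1124i)).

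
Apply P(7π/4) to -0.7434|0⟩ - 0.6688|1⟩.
-0.7434|0⟩ + (-0.4729 + 0.4729i)|1⟩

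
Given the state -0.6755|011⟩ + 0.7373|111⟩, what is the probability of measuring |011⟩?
0.4563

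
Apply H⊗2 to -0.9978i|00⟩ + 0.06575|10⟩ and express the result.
(0.03288 - 0.4989i)|00⟩ + (0.03288 - 0.4989i)|01⟩ + (-0.03288 - 0.4989i)|10⟩ + (-0.03288 - 0.4989i)|11⟩

H⊗2 gives amp(|y⟩) = (1/2) Σ_x (−1)^(x·y) amp(|x⟩), where x·y is the number of positions in which both x and y have a 1.
|00⟩: (-0.9978i + 0.06575)/2 = (0.03288 - 0.4989i)
|01⟩: (-0.9978i + 0.06575)/2 = (0.03288 - 0.4989i)
|10⟩: (-0.9978i - 0.06575)/2 = (-0.03288 - 0.4989i)
|11⟩: (-0.9978i - 0.06575)/2 = (-0.03288 - 0.4989i)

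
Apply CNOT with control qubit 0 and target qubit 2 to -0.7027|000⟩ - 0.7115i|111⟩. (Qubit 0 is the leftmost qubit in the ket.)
-0.7027|000⟩ - 0.7115i|110⟩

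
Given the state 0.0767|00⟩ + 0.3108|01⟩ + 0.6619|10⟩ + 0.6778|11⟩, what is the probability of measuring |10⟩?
0.4381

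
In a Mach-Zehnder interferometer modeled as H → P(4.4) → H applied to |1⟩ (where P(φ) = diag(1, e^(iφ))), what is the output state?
(0.6537 + 0.4758i)|0⟩ + (0.3463 - 0.4758i)|1⟩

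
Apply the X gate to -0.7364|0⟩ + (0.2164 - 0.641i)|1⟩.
(0.2164 - 0.641i)|0⟩ - 0.7364|1⟩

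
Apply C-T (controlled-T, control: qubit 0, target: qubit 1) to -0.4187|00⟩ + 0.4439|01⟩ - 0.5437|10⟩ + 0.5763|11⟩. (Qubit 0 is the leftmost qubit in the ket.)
-0.4187|00⟩ + 0.4439|01⟩ - 0.5437|10⟩ + (0.4075 + 0.4075i)|11⟩

C-T leaves the control-|0⟩ kets |00⟩, |01⟩ unchanged and applies T to qubit 1 on the control-|1⟩ pair (|10⟩, |11⟩).
T = [[1, 0], [0, (1/√2 + (1/√2)i)]].
With a = amp(|10⟩) = -0.5437 and b = amp(|11⟩) = 0.5763:
new amp(|10⟩) = (1)·a = -0.5437
new amp(|11⟩) = (1/√2 + (1/√2)i)·b = (0.4075 + 0.4075i)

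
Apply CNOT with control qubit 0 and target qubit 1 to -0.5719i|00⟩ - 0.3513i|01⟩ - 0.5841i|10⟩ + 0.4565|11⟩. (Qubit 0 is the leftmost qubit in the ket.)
-0.5719i|00⟩ - 0.3513i|01⟩ + 0.4565|10⟩ - 0.5841i|11⟩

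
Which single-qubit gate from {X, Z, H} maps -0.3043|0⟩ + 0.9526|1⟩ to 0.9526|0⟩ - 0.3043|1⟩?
X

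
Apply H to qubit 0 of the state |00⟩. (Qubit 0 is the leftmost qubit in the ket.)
1/√2|00⟩ + 1/√2|10⟩

H on qubit 0 mixes each pair of kets that differ only in qubit 0: amplitudes (a, b) of (|…0…⟩, |…1…⟩) become ((a + b)/√2, (a − b)/√2). Kets absent from the input have amplitude 0.
(|00⟩, |10⟩): (a, b) = (1, 0) → (1/√2, 1/√2)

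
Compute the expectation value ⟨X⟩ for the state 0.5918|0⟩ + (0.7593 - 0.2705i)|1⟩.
0.8987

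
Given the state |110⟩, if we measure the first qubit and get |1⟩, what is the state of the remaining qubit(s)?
|10⟩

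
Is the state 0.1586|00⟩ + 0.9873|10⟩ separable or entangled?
Separable

Writing the state as a|00⟩ + b|01⟩ + c|10⟩ + d|11⟩, it is a product state iff ad − bc = 0.
Here (a, b, c, d) = (0.1586, 0, 0.9873, 0): ad − bc = (0.1586)(0) − (0)(0.9873) = 0, so the state is separable.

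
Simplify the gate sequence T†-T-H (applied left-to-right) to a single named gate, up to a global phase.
H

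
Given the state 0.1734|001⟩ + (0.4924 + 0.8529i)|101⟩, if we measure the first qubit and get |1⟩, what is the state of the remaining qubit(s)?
(0.5 + 0.866i)|01⟩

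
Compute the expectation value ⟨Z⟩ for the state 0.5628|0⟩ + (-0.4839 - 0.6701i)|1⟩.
-0.3664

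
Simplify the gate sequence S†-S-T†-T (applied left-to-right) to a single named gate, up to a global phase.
I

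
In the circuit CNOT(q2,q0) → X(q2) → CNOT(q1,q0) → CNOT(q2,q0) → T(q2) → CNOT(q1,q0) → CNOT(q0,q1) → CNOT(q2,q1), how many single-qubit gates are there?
2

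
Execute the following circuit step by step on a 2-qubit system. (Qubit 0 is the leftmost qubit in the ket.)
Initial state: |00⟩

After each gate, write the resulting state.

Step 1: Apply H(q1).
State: 1/√2|00⟩ + 1/√2|01⟩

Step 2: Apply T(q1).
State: 1/√2|00⟩ + (1/2 + (1/2)i)|01⟩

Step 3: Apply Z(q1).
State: 1/√2|00⟩ + (-1/2 - (1/2)i)|01⟩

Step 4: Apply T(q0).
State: 1/√2|00⟩ + (-1/2 - (1/2)i)|01⟩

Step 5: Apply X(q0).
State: 1/√2|10⟩ + (-1/2 - (1/2)i)|11⟩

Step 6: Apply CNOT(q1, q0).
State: (-1/2 - (1/2)i)|01⟩ + 1/√2|10⟩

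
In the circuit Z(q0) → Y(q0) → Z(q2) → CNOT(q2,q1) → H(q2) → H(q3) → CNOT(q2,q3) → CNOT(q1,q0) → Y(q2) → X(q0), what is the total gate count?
10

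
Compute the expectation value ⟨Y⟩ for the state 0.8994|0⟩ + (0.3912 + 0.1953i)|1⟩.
0.3513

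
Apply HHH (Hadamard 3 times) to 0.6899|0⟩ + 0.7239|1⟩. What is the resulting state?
0.9997|0⟩ - 0.02404|1⟩

H² = I, so H^3 = H: a single Hadamard. With (a, b) = (0.6899, 0.7239), H gives ((a + b)/√2, (a − b)/√2) = (0.9997, -0.02404).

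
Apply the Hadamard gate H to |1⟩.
1/√2|0⟩ - 1/√2|1⟩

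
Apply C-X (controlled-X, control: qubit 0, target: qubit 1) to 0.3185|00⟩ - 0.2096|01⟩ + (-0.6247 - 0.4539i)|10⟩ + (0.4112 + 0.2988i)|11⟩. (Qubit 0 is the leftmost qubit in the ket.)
0.3185|00⟩ - 0.2096|01⟩ + (0.4112 + 0.2988i)|10⟩ + (-0.6247 - 0.4539i)|11⟩

C-X leaves the control-|0⟩ kets |00⟩, |01⟩ unchanged and applies X to qubit 1 on the control-|1⟩ pair (|10⟩, |11⟩).
X = [[0, 1], [1, 0]].
With a = amp(|10⟩) = (-0.6247 - 0.4539i) and b = amp(|11⟩) = (0.4112 + 0.2988i):
new amp(|10⟩) = (1)·b = (0.4112 + 0.2988i)
new amp(|11⟩) = (1)·a = (-0.6247 - 0.4539i)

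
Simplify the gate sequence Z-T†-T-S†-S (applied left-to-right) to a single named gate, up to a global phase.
Z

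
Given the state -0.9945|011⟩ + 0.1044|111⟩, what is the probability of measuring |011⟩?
0.989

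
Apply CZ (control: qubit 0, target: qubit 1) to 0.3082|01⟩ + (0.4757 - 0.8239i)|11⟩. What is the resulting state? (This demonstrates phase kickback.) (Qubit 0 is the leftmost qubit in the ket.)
0.3082|01⟩ + (-0.4757 + 0.8239i)|11⟩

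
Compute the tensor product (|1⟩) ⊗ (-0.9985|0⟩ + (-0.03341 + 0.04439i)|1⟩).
-0.9985|10⟩ + (-0.03341 + 0.04439i)|11⟩

amp(|b₁b₂…⟩) = product of the factor amplitudes for bits b₁, b₂, …; only kets whose every factor amplitude is nonzero survive.
|10⟩: (1)(-0.9985) = -0.9985
|11⟩: (1)(-0.03341 + 0.04439i) = (-0.03341 + 0.04439i)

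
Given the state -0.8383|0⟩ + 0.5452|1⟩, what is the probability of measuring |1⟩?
0.2972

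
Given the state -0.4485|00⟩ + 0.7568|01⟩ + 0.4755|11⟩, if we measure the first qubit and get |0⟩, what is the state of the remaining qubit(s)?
-0.5098|0⟩ + 0.8603|1⟩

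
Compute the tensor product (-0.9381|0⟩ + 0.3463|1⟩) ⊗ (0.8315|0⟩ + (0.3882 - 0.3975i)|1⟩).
-0.78|00⟩ + (-0.3642 + 0.3729i)|01⟩ + 0.2879|10⟩ + (0.1344 - 0.1377i)|11⟩

amp(|b₁b₂…⟩) = product of the factor amplitudes for bits b₁, b₂, …; only kets whose every factor amplitude is nonzero survive.
|00⟩: (-0.9381)(0.8315) = -0.78
|01⟩: (-0.9381)(0.3882 - 0.3975i) = (-0.3642 + 0.3729i)
|10⟩: (0.3463)(0.8315) = 0.2879
|11⟩: (0.3463)(0.3882 - 0.3975i) = (0.1344 - 0.1377i)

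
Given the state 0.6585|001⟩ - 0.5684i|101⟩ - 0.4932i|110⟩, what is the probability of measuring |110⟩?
0.2432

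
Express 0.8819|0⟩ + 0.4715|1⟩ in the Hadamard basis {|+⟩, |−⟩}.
0.957|+⟩ + 0.2902|−⟩

With |ψ⟩ = α|0⟩ + β|1⟩, the Hadamard-basis coefficients are ⟨+|ψ⟩ = (α + β)/√2 and ⟨−|ψ⟩ = (α − β)/√2.
Here α = 0.8819, β = 0.4715: (α + β)/√2 = 0.957, (α − β)/√2 = 0.2902.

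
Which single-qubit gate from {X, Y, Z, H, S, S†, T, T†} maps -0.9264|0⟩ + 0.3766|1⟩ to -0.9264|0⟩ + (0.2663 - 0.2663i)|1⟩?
T†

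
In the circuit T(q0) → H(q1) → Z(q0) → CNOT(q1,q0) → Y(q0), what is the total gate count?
5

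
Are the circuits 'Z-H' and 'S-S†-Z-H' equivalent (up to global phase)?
Yes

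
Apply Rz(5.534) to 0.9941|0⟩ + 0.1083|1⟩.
(-0.9252 - 0.3637i)|0⟩ + (-0.1008 + 0.03963i)|1⟩

Rz(5.534) = [[e^(−iθ/2), 0], [0, e^(iθ/2)]] with e^(±iθ/2) = cos(θ/2) ± i·sin(θ/2); θ = 5.534, cos(θ/2) ≈ -0.930657, sin(θ/2) ≈ 0.365893.
With a = amp(|0⟩) = 0.9941 and b = amp(|1⟩) = 0.1083:
new amp(|0⟩) = (-0.930657 - 0.365893i)·a = (-0.9252 - 0.3637i)
new amp(|1⟩) = (-0.930657 + 0.365893i)·b = (-0.1008 + 0.03963i)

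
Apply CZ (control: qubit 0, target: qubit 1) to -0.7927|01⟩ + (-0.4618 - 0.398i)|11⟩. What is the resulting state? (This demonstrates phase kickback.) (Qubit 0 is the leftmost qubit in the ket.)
-0.7927|01⟩ + (0.4618 + 0.398i)|11⟩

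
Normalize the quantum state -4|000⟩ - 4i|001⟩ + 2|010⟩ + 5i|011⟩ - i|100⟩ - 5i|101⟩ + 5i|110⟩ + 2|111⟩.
-0.3714|000⟩ - 0.3714i|001⟩ + 0.1857|010⟩ + 0.4642i|011⟩ - 0.09285i|100⟩ - 0.4642i|101⟩ + 0.4642i|110⟩ + 0.1857|111⟩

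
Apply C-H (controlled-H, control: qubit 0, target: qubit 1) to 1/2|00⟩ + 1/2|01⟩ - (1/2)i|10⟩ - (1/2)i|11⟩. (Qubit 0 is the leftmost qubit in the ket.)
1/2|00⟩ + 1/2|01⟩ - (1/√2)i|10⟩

C-H leaves the control-|0⟩ kets |00⟩, |01⟩ unchanged and applies H to qubit 1 on the control-|1⟩ pair (|10⟩, |11⟩).
H = [[1/√2, 1/√2], [1/√2, -1/√2]].
With a = amp(|10⟩) = -(1/2)i and b = amp(|11⟩) = -(1/2)i:
new amp(|10⟩) = (1/√2)·a + (1/√2)·b = -(1/√2)i
new amp(|11⟩) = (1/√2)·a + (-1/√2)·b = 0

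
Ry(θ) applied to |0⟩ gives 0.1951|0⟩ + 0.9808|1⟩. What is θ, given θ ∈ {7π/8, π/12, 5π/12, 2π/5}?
7π/8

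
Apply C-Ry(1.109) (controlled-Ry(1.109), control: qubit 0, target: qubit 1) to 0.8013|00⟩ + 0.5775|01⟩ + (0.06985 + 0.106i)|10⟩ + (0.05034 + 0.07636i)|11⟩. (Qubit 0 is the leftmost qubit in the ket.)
0.8013|00⟩ + 0.5775|01⟩ + (0.03288 + 0.04991i)|10⟩ + (0.07957 + 0.1207i)|11⟩

C-Ry(1.109) leaves the control-|0⟩ kets |00⟩, |01⟩ unchanged and applies Ry(1.109) to qubit 1 on the control-|1⟩ pair (|10⟩, |11⟩).
Ry(1.109) = [[cos(θ/2), −sin(θ/2)], [sin(θ/2), cos(θ/2)]]; θ = 1.109, cos(θ/2) ≈ 0.850164, sin(θ/2) ≈ 0.526518.
With a = amp(|10⟩) = (0.06985 + 0.106i) and b = amp(|11⟩) = (0.05034 + 0.07636i):
new amp(|10⟩) = (0.850164)·a + (-0.526518)·b = (0.03288 + 0.04991i)
new amp(|11⟩) = (0.526518)·a + (0.850164)·b = (0.07957 + 0.1207i)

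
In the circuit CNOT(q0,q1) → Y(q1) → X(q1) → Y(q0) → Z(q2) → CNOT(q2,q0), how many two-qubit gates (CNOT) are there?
2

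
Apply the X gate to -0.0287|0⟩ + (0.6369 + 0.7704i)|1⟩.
(0.6369 + 0.7704i)|0⟩ - 0.0287|1⟩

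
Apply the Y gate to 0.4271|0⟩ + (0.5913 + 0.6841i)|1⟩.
(0.6841 - 0.5913i)|0⟩ + 0.4271i|1⟩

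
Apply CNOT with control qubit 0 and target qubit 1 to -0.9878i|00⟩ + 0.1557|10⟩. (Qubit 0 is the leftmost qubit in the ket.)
-0.9878i|00⟩ + 0.1557|11⟩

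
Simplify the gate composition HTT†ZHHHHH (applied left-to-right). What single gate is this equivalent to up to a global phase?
X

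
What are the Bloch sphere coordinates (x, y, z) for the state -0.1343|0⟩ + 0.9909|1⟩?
(-0.2662, 0, -0.9638)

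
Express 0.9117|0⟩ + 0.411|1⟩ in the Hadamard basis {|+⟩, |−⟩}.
0.9353|+⟩ + 0.354|−⟩

With |ψ⟩ = α|0⟩ + β|1⟩, the Hadamard-basis coefficients are ⟨+|ψ⟩ = (α + β)/√2 and ⟨−|ψ⟩ = (α − β)/√2.
Here α = 0.9117, β = 0.411: (α + β)/√2 = 0.9353, (α − β)/√2 = 0.354.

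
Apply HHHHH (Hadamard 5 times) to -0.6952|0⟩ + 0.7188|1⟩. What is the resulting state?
0.01669|0⟩ - 0.9998|1⟩

H² = I, so H^5 = H: a single Hadamard. With (a, b) = (-0.6952, 0.7188), H gives ((a + b)/√2, (a − b)/√2) = (0.01669, -0.9998).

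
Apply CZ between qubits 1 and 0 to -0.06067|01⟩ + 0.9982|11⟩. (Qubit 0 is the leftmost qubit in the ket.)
-0.06067|01⟩ - 0.9982|11⟩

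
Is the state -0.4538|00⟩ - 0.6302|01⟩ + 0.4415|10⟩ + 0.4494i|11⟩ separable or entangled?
Entangled

Writing the state as a|00⟩ + b|01⟩ + c|10⟩ + d|11⟩, it is a product state iff ad − bc = 0.
Here (a, b, c, d) = (-0.4538, -0.6302, 0.4415, 0.4494i): ad − bc = (-0.4538)(0.4494i) − (-0.6302)(0.4415) = (0.2782 - 0.2039i) ≠ 0, so the state is entangled.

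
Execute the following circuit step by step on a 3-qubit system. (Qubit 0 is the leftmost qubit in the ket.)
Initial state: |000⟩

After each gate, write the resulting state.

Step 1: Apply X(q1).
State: |010⟩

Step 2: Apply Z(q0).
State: |010⟩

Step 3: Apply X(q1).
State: |000⟩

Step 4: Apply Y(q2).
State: i|001⟩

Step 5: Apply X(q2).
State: i|000⟩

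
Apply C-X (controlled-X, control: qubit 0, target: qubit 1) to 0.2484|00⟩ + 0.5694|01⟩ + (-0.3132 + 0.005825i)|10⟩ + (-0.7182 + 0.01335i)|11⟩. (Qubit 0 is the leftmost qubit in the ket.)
0.2484|00⟩ + 0.5694|01⟩ + (-0.7182 + 0.01335i)|10⟩ + (-0.3132 + 0.005825i)|11⟩

C-X leaves the control-|0⟩ kets |00⟩, |01⟩ unchanged and applies X to qubit 1 on the control-|1⟩ pair (|10⟩, |11⟩).
X = [[0, 1], [1, 0]].
With a = amp(|10⟩) = (-0.3132 + 0.005825i) and b = amp(|11⟩) = (-0.7182 + 0.01335i):
new amp(|10⟩) = (1)·b = (-0.7182 + 0.01335i)
new amp(|11⟩) = (1)·a = (-0.3132 + 0.005825i)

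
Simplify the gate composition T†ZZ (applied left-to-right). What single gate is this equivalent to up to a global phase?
T†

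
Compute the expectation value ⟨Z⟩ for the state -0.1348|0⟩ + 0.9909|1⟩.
-0.9637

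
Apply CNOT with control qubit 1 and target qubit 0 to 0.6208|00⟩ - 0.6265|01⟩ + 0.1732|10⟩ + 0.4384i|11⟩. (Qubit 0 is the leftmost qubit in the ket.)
0.6208|00⟩ + 0.4384i|01⟩ + 0.1732|10⟩ - 0.6265|11⟩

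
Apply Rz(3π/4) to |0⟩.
(0.3827 - 0.9239i)|0⟩

Rz(3π/4) = [[e^(−iθ/2), 0], [0, e^(iθ/2)]] with e^(±iθ/2) = cos(θ/2) ± i·sin(θ/2); θ = 3π/4, cos(θ/2) ≈ 0.382683, sin(θ/2) ≈ 0.92388.
With a = amp(|0⟩) = 1 and b = amp(|1⟩) = 0:
new amp(|0⟩) = (0.382683 - 0.92388i)·a = (0.3827 - 0.9239i)
new amp(|1⟩) = (0.382683 + 0.92388i)·b = 0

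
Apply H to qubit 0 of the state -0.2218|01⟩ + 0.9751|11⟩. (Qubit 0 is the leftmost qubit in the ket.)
0.5327|01⟩ - 0.8463|11⟩

H on qubit 0 mixes each pair of kets that differ only in qubit 0: amplitudes (a, b) of (|…0…⟩, |…1…⟩) become ((a + b)/√2, (a − b)/√2). Kets absent from the input have amplitude 0.
(|01⟩, |11⟩): (a, b) = (-0.2218, 0.9751) → (0.5327, -0.8463)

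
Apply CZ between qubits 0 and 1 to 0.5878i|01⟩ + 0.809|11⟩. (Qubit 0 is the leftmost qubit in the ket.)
0.5878i|01⟩ - 0.809|11⟩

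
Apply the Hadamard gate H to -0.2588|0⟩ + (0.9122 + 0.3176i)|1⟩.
(0.462 + 0.2246i)|0⟩ + (-0.828 - 0.2246i)|1⟩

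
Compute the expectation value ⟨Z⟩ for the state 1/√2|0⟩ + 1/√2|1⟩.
0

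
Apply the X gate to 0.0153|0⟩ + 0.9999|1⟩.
0.9999|0⟩ + 0.0153|1⟩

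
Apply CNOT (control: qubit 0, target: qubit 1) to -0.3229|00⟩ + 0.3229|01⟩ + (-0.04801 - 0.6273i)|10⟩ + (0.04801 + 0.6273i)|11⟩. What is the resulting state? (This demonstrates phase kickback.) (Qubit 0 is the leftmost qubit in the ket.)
-0.3229|00⟩ + 0.3229|01⟩ + (0.04801 + 0.6273i)|10⟩ + (-0.04801 - 0.6273i)|11⟩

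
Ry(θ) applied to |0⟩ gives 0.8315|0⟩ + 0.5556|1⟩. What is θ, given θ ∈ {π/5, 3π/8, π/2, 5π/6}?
3π/8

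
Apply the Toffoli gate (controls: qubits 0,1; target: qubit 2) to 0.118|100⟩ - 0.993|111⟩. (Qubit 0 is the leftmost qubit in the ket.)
0.118|100⟩ - 0.993|110⟩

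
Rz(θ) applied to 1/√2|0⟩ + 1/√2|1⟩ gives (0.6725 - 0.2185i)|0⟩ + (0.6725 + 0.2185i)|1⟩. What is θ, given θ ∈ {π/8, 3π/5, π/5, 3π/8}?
π/5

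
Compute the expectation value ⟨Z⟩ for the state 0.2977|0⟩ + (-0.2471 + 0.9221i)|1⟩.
-0.8227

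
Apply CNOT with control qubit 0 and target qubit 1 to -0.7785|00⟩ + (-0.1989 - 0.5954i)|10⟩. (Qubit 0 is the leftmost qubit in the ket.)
-0.7785|00⟩ + (-0.1989 - 0.5954i)|11⟩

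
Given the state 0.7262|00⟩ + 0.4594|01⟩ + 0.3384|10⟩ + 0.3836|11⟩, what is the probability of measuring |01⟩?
0.211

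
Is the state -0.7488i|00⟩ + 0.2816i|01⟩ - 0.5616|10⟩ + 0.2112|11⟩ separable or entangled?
Separable

Writing the state as a|00⟩ + b|01⟩ + c|10⟩ + d|11⟩, it is a product state iff ad − bc = 0.
Here (a, b, c, d) = (-0.7488i, 0.2816i, -0.5616, 0.2112): ad − bc = (-0.7488i)(0.2112) − (0.2816i)(-0.5616) = 0, so the state is separable.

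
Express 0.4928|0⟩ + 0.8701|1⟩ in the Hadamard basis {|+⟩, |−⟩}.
0.9637|+⟩ - 0.2668|−⟩

With |ψ⟩ = α|0⟩ + β|1⟩, the Hadamard-basis coefficients are ⟨+|ψ⟩ = (α + β)/√2 and ⟨−|ψ⟩ = (α − β)/√2.
Here α = 0.4928, β = 0.8701: (α + β)/√2 = 0.9637, (α − β)/√2 = -0.2668.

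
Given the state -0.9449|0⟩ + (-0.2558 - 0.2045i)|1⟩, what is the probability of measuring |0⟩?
0.8928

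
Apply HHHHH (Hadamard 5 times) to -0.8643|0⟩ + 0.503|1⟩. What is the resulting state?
-0.2555|0⟩ - 0.9668|1⟩

H² = I, so H^5 = H: a single Hadamard. With (a, b) = (-0.8643, 0.503), H gives ((a + b)/√2, (a − b)/√2) = (-0.2555, -0.9668).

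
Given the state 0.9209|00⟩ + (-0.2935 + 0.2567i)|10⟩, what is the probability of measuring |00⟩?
0.8481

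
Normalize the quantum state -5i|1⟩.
-i|1⟩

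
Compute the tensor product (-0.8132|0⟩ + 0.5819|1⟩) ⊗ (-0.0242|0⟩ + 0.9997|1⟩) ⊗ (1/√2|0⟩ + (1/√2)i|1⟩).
0.01392|000⟩ + 0.01392i|001⟩ - 0.5748|010⟩ - 0.5748i|011⟩ - 0.009957|100⟩ - 0.009957i|101⟩ + 0.4113|110⟩ + 0.4113i|111⟩

amp(|b₁b₂…⟩) = product of the factor amplitudes for bits b₁, b₂, …; only kets whose every factor amplitude is nonzero survive.
|000⟩: (-0.8132)(-0.0242)(1/√2) = 0.01392
|001⟩: (-0.8132)(-0.0242)((1/√2)i) = 0.01392i
|010⟩: (-0.8132)(0.9997)(1/√2) = -0.5748
|011⟩: (-0.8132)(0.9997)((1/√2)i) = -0.5748i
|100⟩: (0.5819)(-0.0242)(1/√2) = -0.009957
|101⟩: (0.5819)(-0.0242)((1/√2)i) = -0.009957i
|110⟩: (0.5819)(0.9997)(1/√2) = 0.4113
|111⟩: (0.5819)(0.9997)((1/√2)i) = 0.4113i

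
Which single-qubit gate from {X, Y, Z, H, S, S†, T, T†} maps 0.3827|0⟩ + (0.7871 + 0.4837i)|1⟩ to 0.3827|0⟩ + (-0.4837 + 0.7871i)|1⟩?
S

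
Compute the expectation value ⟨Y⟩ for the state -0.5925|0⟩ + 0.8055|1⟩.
0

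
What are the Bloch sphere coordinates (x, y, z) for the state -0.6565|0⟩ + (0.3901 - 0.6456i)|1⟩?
(-0.5122, 0.8477, -0.138)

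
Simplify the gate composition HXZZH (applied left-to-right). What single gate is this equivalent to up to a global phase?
Z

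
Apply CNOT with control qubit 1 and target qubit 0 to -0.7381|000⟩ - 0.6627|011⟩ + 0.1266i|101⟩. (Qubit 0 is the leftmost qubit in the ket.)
-0.7381|000⟩ + 0.1266i|101⟩ - 0.6627|111⟩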